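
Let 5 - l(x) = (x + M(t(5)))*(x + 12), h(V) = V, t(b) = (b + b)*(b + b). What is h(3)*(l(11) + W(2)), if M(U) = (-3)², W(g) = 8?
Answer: -1341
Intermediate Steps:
t(b) = 4*b² (t(b) = (2*b)*(2*b) = 4*b²)
M(U) = 9
l(x) = 5 - (9 + x)*(12 + x) (l(x) = 5 - (x + 9)*(x + 12) = 5 - (9 + x)*(12 + x))
h(3)*(l(11) + W(2)) = 3*((-103 - 1*11² - 21*11) + 8) = 3*((-103 - 1*121 - 231) + 8) = 3*((-103 - 121 - 231) + 8) = 3*(-455 + 8) = 3*(-447) = -1341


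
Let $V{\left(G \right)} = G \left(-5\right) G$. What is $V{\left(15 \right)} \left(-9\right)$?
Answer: $10125$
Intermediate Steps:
$V{\left(G \right)} = - 5 G^{2}$ ($V{\left(G \right)} = - 5 G G = - 5 G^{2}$)
$V{\left(15 \right)} \left(-9\right) = - 5 \cdot 15^{2} \left(-9\right) = \left(-5\right) 225 \left(-9\right) = \left(-1125\right) \left(-9\right) = 10125$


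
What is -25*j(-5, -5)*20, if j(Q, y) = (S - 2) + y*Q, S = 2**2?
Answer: -13500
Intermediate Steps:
S = 4
j(Q, y) = 2 + Q*y (j(Q, y) = (4 - 2) + y*Q = 2 + Q*y)
-25*j(-5, -5)*20 = -25*(2 - 5*(-5))*20 = -25*(2 + 25)*20 = -25*27*20 = -675*20 = -13500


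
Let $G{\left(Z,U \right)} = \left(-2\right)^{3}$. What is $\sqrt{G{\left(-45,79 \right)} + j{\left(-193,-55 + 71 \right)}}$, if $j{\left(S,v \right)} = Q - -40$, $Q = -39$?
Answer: $i \sqrt{7} \approx 2.6458 i$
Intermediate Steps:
$G{\left(Z,U \right)} = -8$
$j{\left(S,v \right)} = 1$ ($j{\left(S,v \right)} = -39 - -40 = -39 + 40 = 1$)
$\sqrt{G{\left(-45,79 \right)} + j{\left(-193,-55 + 71 \right)}} = \sqrt{-8 + 1} = \sqrt{-7} = i \sqrt{7}$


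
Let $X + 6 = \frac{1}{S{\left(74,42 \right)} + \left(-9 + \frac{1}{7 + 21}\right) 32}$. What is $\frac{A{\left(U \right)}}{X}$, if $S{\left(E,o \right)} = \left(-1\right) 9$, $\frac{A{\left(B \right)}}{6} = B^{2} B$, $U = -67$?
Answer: $\frac{3737281038}{12433} \approx 3.0059 \cdot 10^{5}$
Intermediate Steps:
$A{\left(B \right)} = 6 B^{3}$ ($A{\left(B \right)} = 6 B^{2} B = 6 B^{3}$)
$S{\left(E,o \right)} = -9$
$X = - \frac{12433}{2071}$ ($X = -6 + \frac{1}{-9 + \left(-9 + \frac{1}{7 + 21}\right) 32} = -6 + \frac{1}{-9 + \left(-9 + \frac{1}{28}\right) 32} = -6 + \frac{1}{-9 - \frac{2008}{7}} = -6 + \frac{1}{- \frac{2071}{7}} = -6 - \frac{7}{2071} = - \frac{12433}{2071} \approx -6.0034$)
$\frac{A{\left(U \right)}}{X} = \frac{6 \left(-67\right)^{3}}{- \frac{12433}{2071}} = 6 \left(-300763\right) \left(- \frac{2071}{12433}\right) = \left(-1804578\right) \left(- \frac{2071}{12433}\right) = \frac{3737281038}{12433}$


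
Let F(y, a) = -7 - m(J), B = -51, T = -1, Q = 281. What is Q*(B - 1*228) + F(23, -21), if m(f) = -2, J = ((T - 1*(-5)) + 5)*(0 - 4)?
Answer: -78404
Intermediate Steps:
J = -36 (J = ((-1 - 1*(-5)) + 5)*(0 - 4) = ((-1 + 5) + 5)*(-4) = (4 + 5)*(-4) = 9*(-4) = -36)
F(y, a) = -5 (F(y, a) = -7 - 1*(-2) = -7 + 2 = -5)
Q*(B - 1*228) + F(23, -21) = 281*(-51 - 1*228) - 5 = 281*(-51 - 228) - 5 = 281*(-279) - 5 = -78399 - 5 = -78404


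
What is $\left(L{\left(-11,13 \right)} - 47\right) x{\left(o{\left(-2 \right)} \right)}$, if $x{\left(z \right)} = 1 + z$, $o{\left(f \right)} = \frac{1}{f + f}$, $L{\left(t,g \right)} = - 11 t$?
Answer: $\frac{111}{2} \approx 55.5$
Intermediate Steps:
$o{\left(f \right)} = \frac{1}{2 f}$
$\left(L{\left(-11,13 \right)} - 47\right) x{\left(o{\left(-2 \right)} \right)} = \left(\left(-11\right) \left(-11\right) - 47\right) \left(1 + \frac{1}{2 \left(-2\right)}\right) = \left(121 - 47\right) \left(1 + \frac{1}{2} \left(- \frac{1}{2}\right)\right) = 74 \left(1 - \frac{1}{4}\right) = 74 \cdot \frac{3}{4} = \frac{111}{2}$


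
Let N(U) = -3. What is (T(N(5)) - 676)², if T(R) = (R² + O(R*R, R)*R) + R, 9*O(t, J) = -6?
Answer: 446224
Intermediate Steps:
O(t, J) = -⅔ (O(t, J) = (⅑)*(-6) = -⅔)
T(R) = R² + R/3 (T(R) = (R² - 2*R/3) + R = R² + R/3)
(T(N(5)) - 676)² = (-3*(⅓ - 3) - 676)² = (-3*(-8/3) - 676)² = (8 - 676)² = (-668)² = 446224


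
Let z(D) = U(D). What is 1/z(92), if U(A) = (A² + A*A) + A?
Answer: 1/17020 ≈ 5.8754e-5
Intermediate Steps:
U(A) = A + 2*A² (U(A) = (A² + A²) + A = 2*A² + A = A + 2*A²)
z(D) = D*(1 + 2*D)
1/z(92) = 1/(92*(1 + 2*92)) = 1/(92*(1 + 184)) = 1/(92*185) = 1/17020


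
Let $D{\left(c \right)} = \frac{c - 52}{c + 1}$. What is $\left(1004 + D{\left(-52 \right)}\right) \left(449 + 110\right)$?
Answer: $\frac{28681172}{51} \approx 5.6238 \cdot 10^{5}$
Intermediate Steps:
$D{\left(c \right)} = \frac{-52 + c}{1 + c}$
$\left(1004 + D{\left(-52 \right)}\right) \left(449 + 110\right) = \left(1004 + \frac{-52 - 52}{1 - 52}\right) \left(449 + 110\right) = \left(1004 + \frac{1}{-51} \left(-104\right)\right) 559 = \left(1004 - - \frac{104}{51}\right) 559 = \left(1004 + \frac{104}{51}\right) 559 = \frac{51308}{51} \cdot 559 = \frac{28681172}{51}$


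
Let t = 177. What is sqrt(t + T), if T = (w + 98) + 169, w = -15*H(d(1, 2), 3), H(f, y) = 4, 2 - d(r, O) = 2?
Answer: 8*sqrt(6) ≈ 19.596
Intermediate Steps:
d(r, O) = 0 (d(r, O) = 2 - 1*2 = 2 - 2 = 0)
w = -60 (w = -15*4 = -60)
T = 207 (T = (-60 + 98) + 169 = 38 + 169 = 207)
sqrt(t + T) = sqrt(177 + 207) = sqrt(384) = 8*sqrt(6)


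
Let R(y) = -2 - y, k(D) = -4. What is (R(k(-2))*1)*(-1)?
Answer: -2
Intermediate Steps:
(R(k(-2))*1)*(-1) = ((-2 - 1*(-4))*1)*(-1) = ((-2 + 4)*1)*(-1) = (2*1)*(-1) = 2*(-1) = -2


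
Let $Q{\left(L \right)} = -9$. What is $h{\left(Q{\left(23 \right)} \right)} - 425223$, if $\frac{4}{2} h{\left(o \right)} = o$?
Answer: $- \frac{850455}{2} \approx -4.2523 \cdot 10^{5}$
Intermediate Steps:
$h{\left(o \right)} = \frac{o}{2}$
$h{\left(Q{\left(23 \right)} \right)} - 425223 = \frac{1}{2} \left(-9\right) - 425223 = - \frac{9}{2} - 425223 = - \frac{850455}{2}$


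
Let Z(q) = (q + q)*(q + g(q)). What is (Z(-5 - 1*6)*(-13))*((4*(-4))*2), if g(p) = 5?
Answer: 54912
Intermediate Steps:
Z(q) = 2*q*(5 + q) (Z(q) = (q + q)*(q + 5) = (2*q)*(5 + q) = 2*q*(5 + q))
(Z(-5 - 1*6)*(-13))*((4*(-4))*2) = ((2*(-5 - 1*6)*(5 + (-5 - 1*6)))*(-13))*((4*(-4))*2) = ((2*(-5 - 6)*(5 + (-5 - 6)))*(-13))*(-16*2) = ((2*(-11)*(5 - 11))*(-13))*(-32) = ((2*(-11)*(-6))*(-13))*(-32) = (132*(-13))*(-32) = -1716*(-32) = 54912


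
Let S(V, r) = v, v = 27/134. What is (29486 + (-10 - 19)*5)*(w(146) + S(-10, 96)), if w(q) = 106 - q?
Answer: -156475553/134 ≈ -1.1677e+6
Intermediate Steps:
v = 27/134 (v = 27*(1/134) = 27/134 ≈ 0.20149)
S(V, r) = 27/134
(29486 + (-10 - 19)*5)*(w(146) + S(-10, 96)) = (29486 + (-10 - 19)*5)*((106 - 1*146) + 27/134) = (29486 - 29*5)*((106 - 146) + 27/134) = (29486 - 145)*(-40 + 27/134) = 29341*(-5333/134) = -156475553/134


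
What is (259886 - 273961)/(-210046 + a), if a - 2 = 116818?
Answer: 14075/93226 ≈ 0.15098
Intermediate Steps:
a = 116820 (a = 2 + 116818 = 116820)
(259886 - 273961)/(-210046 + a) = (259886 - 273961)/(-210046 + 116820) = -14075/(-93226) = -14075*(-1/93226) = 14075/93226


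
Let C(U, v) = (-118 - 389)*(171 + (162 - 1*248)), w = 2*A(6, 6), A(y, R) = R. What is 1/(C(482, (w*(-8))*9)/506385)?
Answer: -33759/2873 ≈ -11.750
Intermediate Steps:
w = 12 (w = 2*6 = 12)
C(U, v) = -43095 (C(U, v) = -507*(171 + (162 - 248)) = -507*(171 - 86) = -507*85 = -43095)
1/(C(482, (w*(-8))*9)/506385) = 1/(-43095/506385) = 1/(-43095*1/506385) = 1/(-2873/33759) = -33759/2873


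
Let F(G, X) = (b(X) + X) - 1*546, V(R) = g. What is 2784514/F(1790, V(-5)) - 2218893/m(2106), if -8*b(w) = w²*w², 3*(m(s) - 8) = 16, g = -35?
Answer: -10021010212847/60210920 ≈ -1.6643e+5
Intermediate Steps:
m(s) = 40/3 (m(s) = 8 + (⅓)*16 = 8 + 16/3 = 40/3)
V(R) = -35
b(w) = -w⁴/8 (b(w) = -w²*w²/8 = -w⁴/8)
F(G, X) = -546 + X - X⁴/8 (F(G, X) = (-X⁴/8 + X) - 1*546 = (X - X⁴/8) - 546 = -546 + X - X⁴/8)
2784514/F(1790, V(-5)) - 2218893/m(2106) = 2784514/(-546 - 35 - ⅛*(-35)⁴) - 2218893/40/3 = 2784514/(-546 - 35 - ⅛*1500625) - 2218893*3/40 = 2784514/(-546 - 35 - 1500625/8) - 6656679/40 = 2784514/(-1505273/8) - 6656679/40 = 2784514*(-8/1505273) - 6656679/40 = -22276112/1505273 - 6656679/40 = -10021010212847/60210920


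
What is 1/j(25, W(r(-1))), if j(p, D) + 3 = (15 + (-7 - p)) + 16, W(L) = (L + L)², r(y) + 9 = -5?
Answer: -¼ ≈ -0.25000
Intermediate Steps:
r(y) = -14 (r(y) = -9 - 5 = -14)
W(L) = 4*L² (W(L) = (2*L)² = 4*L²)
j(p, D) = 21 - p (j(p, D) = -3 + ((15 + (-7 - p)) + 16) = -3 + ((8 - p) + 16) = -3 + (24 - p) = 21 - p)
1/j(25, W(r(-1))) = 1/(21 - 1*25) = 1/(21 - 25) = 1/(-4) = -¼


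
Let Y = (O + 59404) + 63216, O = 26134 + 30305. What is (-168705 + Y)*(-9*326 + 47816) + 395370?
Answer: 465103598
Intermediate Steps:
O = 56439
Y = 179059 (Y = (56439 + 59404) + 63216 = 115843 + 63216 = 179059)
(-168705 + Y)*(-9*326 + 47816) + 395370 = (-168705 + 179059)*(-9*326 + 47816) + 395370 = 10354*(-2934 + 47816) + 395370 = 10354*44882 + 395370 = 464708228 + 395370 = 465103598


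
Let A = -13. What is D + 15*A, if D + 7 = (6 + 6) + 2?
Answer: -188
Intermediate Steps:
D = 7 (D = -7 + ((6 + 6) + 2) = -7 + (12 + 2) = -7 + 14 = 7)
D + 15*A = 7 + 15*(-13) = 7 - 195 = -188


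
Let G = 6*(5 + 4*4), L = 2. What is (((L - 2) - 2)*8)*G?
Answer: -2016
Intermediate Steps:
G = 126 (G = 6*(5 + 16) = 6*21 = 126)
(((L - 2) - 2)*8)*G = (((2 - 2) - 2)*8)*126 = ((0 - 2)*8)*126 = -2*8*126 = -16*126 = -2016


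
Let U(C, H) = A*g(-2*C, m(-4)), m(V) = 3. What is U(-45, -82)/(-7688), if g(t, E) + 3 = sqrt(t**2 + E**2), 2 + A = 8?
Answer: 9/3844 - 9*sqrt(901)/3844 ≈ -0.067937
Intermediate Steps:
A = 6 (A = -2 + 8 = 6)
g(t, E) = -3 + sqrt(E**2 + t**2) (g(t, E) = -3 + sqrt(t**2 + E**2) = -3 + sqrt(E**2 + t**2))
U(C, H) = -18 + 6*sqrt(9 + 4*C**2) (U(C, H) = 6*(-3 + sqrt(3**2 + (-2*C)**2)) = 6*(-3 + sqrt(9 + 4*C**2)) = -18 + 6*sqrt(9 + 4*C**2))
U(-45, -82)/(-7688) = (-18 + 6*sqrt(9 + 4*(-45)**2))/(-7688) = (-18 + 6*sqrt(9 + 4*2025))*(-1/7688) = (-18 + 6*sqrt(9 + 8100))*(-1/7688) = (-18 + 6*sqrt(8109))*(-1/7688) = (-18 + 6*(3*sqrt(901)))*(-1/7688) = (-18 + 18*sqrt(901))*(-1/7688) = 9/3844 - 9*sqrt(901)/3844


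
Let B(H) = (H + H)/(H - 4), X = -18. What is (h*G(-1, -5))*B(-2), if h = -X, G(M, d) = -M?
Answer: 12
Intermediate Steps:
B(H) = 2*H/(-4 + H) (B(H) = (2*H)/(-4 + H) = 2*H/(-4 + H))
h = 18 (h = -1*(-18) = 18)
(h*G(-1, -5))*B(-2) = (18*(-1*(-1)))*(2*(-2)/(-4 - 2)) = (18*1)*(2*(-2)/(-6)) = 18*(2*(-2)*(-⅙)) = 18*(⅔) = 12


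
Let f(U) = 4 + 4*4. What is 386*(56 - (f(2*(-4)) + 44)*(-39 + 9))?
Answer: 762736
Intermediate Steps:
f(U) = 20 (f(U) = 4 + 16 = 20)
386*(56 - (f(2*(-4)) + 44)*(-39 + 9)) = 386*(56 - (20 + 44)*(-39 + 9)) = 386*(56 - 64*(-30)) = 386*(56 - 1*(-1920)) = 386*(56 + 1920) = 386*1976 = 762736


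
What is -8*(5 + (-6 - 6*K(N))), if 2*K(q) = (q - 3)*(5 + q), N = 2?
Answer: -160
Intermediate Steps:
K(q) = (-3 + q)*(5 + q)/2 (K(q) = ((q - 3)*(5 + q))/2 = ((-3 + q)*(5 + q))/2 = (-3 + q)*(5 + q)/2)
-8*(5 + (-6 - 6*K(N))) = -8*(5 + (-6 - 6*(-15/2 + 2 + (1/2)*2**2))) = -8*(5 + (-6 - 6*(-15/2 + 2 + (1/2)*4))) = -8*(5 + (-6 - 6*(-15/2 + 2 + 2))) = -8*(5 + (-6 - 6*(-7/2))) = -8*(5 + (-6 + 21)) = -8*(5 + 15) = -8*20 = -160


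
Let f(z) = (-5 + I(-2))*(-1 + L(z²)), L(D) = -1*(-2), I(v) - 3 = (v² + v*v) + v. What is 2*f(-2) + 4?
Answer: 12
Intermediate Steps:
I(v) = 3 + v + 2*v² (I(v) = 3 + ((v² + v*v) + v) = 3 + ((v² + v²) + v) = 3 + (2*v² + v) = 3 + (v + 2*v²) = 3 + v + 2*v²)
L(D) = 2
f(z) = 4 (f(z) = (-5 + (3 - 2 + 2*(-2)²))*(-1 + 2) = (-5 + (3 - 2 + 2*4))*1 = (-5 + (3 - 2 + 8))*1 = (-5 + 9)*1 = 4*1 = 4)
2*f(-2) + 4 = 2*4 + 4 = 8 + 4 = 12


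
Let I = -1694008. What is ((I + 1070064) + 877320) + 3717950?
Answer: 3971326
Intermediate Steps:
((I + 1070064) + 877320) + 3717950 = ((-1694008 + 1070064) + 877320) + 3717950 = (-623944 + 877320) + 3717950 = 253376 + 3717950 = 3971326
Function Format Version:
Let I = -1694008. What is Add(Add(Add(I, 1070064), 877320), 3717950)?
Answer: 3971326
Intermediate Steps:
Add(Add(Add(I, 1070064), 877320), 3717950) = Add(Add(Add(-1694008, 1070064), 877320), 3717950) = Add(Add(-623944, 877320), 3717950) = Add(253376, 3717950) = 3971326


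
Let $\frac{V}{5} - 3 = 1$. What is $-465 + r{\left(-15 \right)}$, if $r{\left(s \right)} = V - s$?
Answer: $-430$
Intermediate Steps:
$V = 20$ ($V = 15 + 5 \cdot 1 = 15 + 5 = 20$)
$r{\left(s \right)} = 20 - s$
$-465 + r{\left(-15 \right)} = -465 + \left(20 - -15\right) = -465 + \left(20 + 15\right) = -465 + 35 = -430$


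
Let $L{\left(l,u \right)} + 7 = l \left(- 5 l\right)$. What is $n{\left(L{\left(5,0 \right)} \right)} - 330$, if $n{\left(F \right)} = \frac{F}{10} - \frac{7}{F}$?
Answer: $- \frac{226477}{660} \approx -343.15$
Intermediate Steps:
$L{\left(l,u \right)} = -7 - 5 l^{2}$ ($L{\left(l,u \right)} = -7 + l \left(- 5 l\right) = -7 - 5 l^{2}$)
$n{\left(F \right)} = - \frac{7}{F} + \frac{F}{10}$ ($n{\left(F \right)} = F \frac{1}{10} - \frac{7}{F} = \frac{F}{10} - \frac{7}{F} = - \frac{7}{F} + \frac{F}{10}$)
$n{\left(L{\left(5,0 \right)} \right)} - 330 = \left(- \frac{7}{-7 - 5 \cdot 5^{2}} + \frac{-7 - 5 \cdot 5^{2}}{10}\right) - 330 = \left(- \frac{7}{-7 - 125} + \frac{-7 - 125}{10}\right) - 330 = \left(- \frac{7}{-132} + \frac{1}{10} \left(-132\right)\right) - 330 = \left(\left(-7\right) \left(- \frac{1}{132}\right) - \frac{66}{5}\right) - 330 = \left(\frac{7}{132} - \frac{66}{5}\right) - 330 = - \frac{8677}{660} - 330 = - \frac{226477}{660}$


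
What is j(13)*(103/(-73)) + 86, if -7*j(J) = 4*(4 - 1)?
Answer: 45182/511 ≈ 88.419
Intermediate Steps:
j(J) = -12/7 (j(J) = -4*(4 - 1)/7 = -4*3/7 = -1/7*12 = -12/7)
j(13)*(103/(-73)) + 86 = -1236/(7*(-73)) + 86 = -1236*(-1)/(7*73) + 86 = -12/7*(-103/73) + 86 = 1236/511 + 86 = 45182/511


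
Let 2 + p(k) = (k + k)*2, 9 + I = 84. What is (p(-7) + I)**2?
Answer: 2025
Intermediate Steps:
I = 75 (I = -9 + 84 = 75)
p(k) = -2 + 4*k (p(k) = -2 + (k + k)*2 = -2 + (2*k)*2 = -2 + 4*k)
(p(-7) + I)**2 = ((-2 + 4*(-7)) + 75)**2 = ((-2 - 28) + 75)**2 = (-30 + 75)**2 = 45**2 = 2025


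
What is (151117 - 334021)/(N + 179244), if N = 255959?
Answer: -182904/435203 ≈ -0.42027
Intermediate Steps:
(151117 - 334021)/(N + 179244) = (151117 - 334021)/(255959 + 179244) = -182904/435203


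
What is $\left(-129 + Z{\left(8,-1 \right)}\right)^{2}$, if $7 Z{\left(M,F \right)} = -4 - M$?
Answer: $\frac{837225}{49} \approx 17086.0$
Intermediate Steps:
$Z{\left(M,F \right)} = - \frac{4}{7} - \frac{M}{7}$ ($Z{\left(M,F \right)} = \frac{-4 - M}{7} = - \frac{4}{7} - \frac{M}{7}$)
$\left(-129 + Z{\left(8,-1 \right)}\right)^{2} = \left(-129 - \frac{12}{7}\right)^{2} = \left(- \frac{915}{7}\right)^{2} = \frac{837225}{49}$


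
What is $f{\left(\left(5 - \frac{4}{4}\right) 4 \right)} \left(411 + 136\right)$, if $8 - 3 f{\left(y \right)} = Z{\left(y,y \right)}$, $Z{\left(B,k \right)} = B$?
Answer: $- \frac{4376}{3} \approx -1458.7$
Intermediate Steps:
$f{\left(y \right)} = \frac{8}{3} - \frac{y}{3}$
$f{\left(\left(5 - \frac{4}{4}\right) 4 \right)} \left(411 + 136\right) = \left(\frac{8}{3} - \frac{\left(5 - \frac{4}{4}\right) 4}{3}\right) \left(411 + 136\right) = \left(\frac{8}{3} - \frac{\left(5 - 1\right) 4}{3}\right) 547 = \left(\frac{8}{3} - \frac{4 \cdot 4}{3}\right) 547 = \left(\frac{8}{3} - \frac{16}{3}\right) 547 = \left(- \frac{8}{3}\right) 547 = - \frac{4376}{3}$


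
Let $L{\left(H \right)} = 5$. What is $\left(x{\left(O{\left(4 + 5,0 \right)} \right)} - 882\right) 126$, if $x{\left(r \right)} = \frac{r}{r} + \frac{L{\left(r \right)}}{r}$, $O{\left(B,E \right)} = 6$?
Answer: $-110901$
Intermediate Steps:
$x{\left(r \right)} = 1 + \frac{5}{r}$ ($x{\left(r \right)} = \frac{r}{r} + \frac{5}{r} = 1 + \frac{5}{r}$)
$\left(x{\left(O{\left(4 + 5,0 \right)} \right)} - 882\right) 126 = \left(\frac{5 + 6}{6} - 882\right) 126 = \left(\frac{1}{6} \cdot 11 - 882\right) 126 = \left(\frac{11}{6} - 882\right) 126 = \left(- \frac{5281}{6}\right) 126 = -110901$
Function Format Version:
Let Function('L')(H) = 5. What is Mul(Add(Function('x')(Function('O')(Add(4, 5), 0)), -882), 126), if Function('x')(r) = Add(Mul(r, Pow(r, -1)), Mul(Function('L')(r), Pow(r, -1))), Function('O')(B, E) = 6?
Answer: -110901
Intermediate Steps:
Function('x')(r) = Add(1, Mul(5, Pow(r, -1))) (Function('x')(r) = Add(Mul(r, Pow(r, -1)), Mul(5, Pow(r, -1))) = Add(1, Mul(5, Pow(r, -1))))
Mul(Add(Function('x')(Function('O')(Add(4, 5), 0)), -882), 126) = Mul(Add(Mul(Pow(6, -1), Add(5, 6)), -882), 126) = Mul(Add(Mul(Rational(1, 6), 11), -882), 126) = Mul(Add(Rational(11, 6), -882), 126) = Mul(Rational(-5281, 6), 126) = -110901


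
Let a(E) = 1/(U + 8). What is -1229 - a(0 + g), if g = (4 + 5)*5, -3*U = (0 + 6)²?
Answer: -4915/4 ≈ -1228.8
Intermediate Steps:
U = -12 (U = -(0 + 6)²/3 = -⅓*6² = -⅓*36 = -12)
g = 45 (g = 9*5 = 45)
a(E) = -¼ (a(E) = 1/(-12 + 8) = 1/(-4) = -¼)
-1229 - a(0 + g) = -1229 - 1*(-¼) = -1229 + ¼ = -4915/4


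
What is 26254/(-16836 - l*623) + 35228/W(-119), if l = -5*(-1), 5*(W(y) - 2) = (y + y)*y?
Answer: 692585203/141312933 ≈ 4.9011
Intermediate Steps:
W(y) = 2 + 2*y²/5 (W(y) = 2 + ((y + y)*y)/5 = 2 + ((2*y)*y)/5 = 2 + (2*y²)/5 = 2 + 2*y²/5)
l = 5
26254/(-16836 - l*623) + 35228/W(-119) = 26254/(-16836 - 5*623) + 35228/(2 + (⅖)*(-119)²) = 26254/(-16836 - 1*3115) + 35228/(2 + (⅖)*14161) = 26254/(-16836 - 3115) + 35228/(2 + 28322/5) = 26254/(-19951) + 35228/(28332/5) = 26254*(-1/19951) + 35228*(5/28332) = -26254/19951 + 44035/7083 = 692585203/141312933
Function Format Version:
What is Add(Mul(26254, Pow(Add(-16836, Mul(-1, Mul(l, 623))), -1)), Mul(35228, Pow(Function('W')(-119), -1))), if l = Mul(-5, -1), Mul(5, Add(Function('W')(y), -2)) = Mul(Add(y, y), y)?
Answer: Rational(692585203, 141312933) ≈ 4.9011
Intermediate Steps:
Function('W')(y) = Add(2, Mul(Rational(2, 5), Pow(y, 2))) (Function('W')(y) = Add(2, Mul(Rational(1, 5), Mul(Add(y, y), y))) = Add(2, Mul(Rational(1, 5), Mul(Mul(2, y), y))) = Add(2, Mul(Rational(1, 5), Mul(2, Pow(y, 2)))) = Add(2, Mul(Rational(2, 5), Pow(y, 2))))
l = 5
Add(Mul(26254, Pow(Add(-16836, Mul(-1, Mul(l, 623))), -1)), Mul(35228, Pow(Function('W')(-119), -1))) = Add(Mul(26254, Pow(Add(-16836, Mul(-1, Mul(5, 623))), -1)), Mul(35228, Pow(Add(2, Mul(Rational(2, 5), Pow(-119, 2))), -1))) = Add(Mul(26254, Pow(Add(-16836, Mul(-1, 3115)), -1)), Mul(35228, Pow(Add(2, Mul(Rational(2, 5), 14161)), -1))) = Add(Mul(26254, Pow(Add(-16836, -3115), -1)), Mul(35228, Pow(Add(2, Rational(28322, 5)), -1))) = Add(Mul(26254, Pow(-19951, -1)), Mul(35228, Pow(Rational(28332, 5), -1))) = Add(Mul(26254, Rational(-1, 19951)), Mul(35228, Rational(5, 28332))) = Add(Rational(-26254, 19951), Rational(44035, 7083)) = Rational(692585203, 141312933)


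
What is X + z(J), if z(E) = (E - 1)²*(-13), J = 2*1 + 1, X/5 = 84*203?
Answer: 85208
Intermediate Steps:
X = 85260 (X = 5*(84*203) = 5*17052 = 85260)
J = 3 (J = 2 + 1 = 3)
z(E) = -13*(-1 + E)² (z(E) = (-1 + E)²*(-13) = -13*(-1 + E)²)
X + z(J) = 85260 - 13*(-1 + 3)² = 85260 - 13*2² = 85260 - 13*4 = 85260 - 52 = 85208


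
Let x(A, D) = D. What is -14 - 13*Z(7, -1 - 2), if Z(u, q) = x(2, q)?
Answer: 25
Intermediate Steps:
Z(u, q) = q
-14 - 13*Z(7, -1 - 2) = -14 - 13*(-1 - 2) = -14 - 13*(-3) = -14 + 39 = 25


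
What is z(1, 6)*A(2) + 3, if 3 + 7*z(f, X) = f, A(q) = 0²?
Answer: 3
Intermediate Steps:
A(q) = 0
z(f, X) = -3/7 + f/7
z(1, 6)*A(2) + 3 = (-3/7 + (⅐)*1)*0 + 3 = (-3/7 + ⅐)*0 + 3 = -2/7*0 + 3 = 0 + 3 = 3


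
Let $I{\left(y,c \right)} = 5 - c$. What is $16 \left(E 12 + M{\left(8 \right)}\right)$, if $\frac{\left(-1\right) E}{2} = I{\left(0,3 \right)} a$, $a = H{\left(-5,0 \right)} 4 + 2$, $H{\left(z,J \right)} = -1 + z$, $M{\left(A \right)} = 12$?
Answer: $17088$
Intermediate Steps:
$a = -22$ ($a = \left(-1 - 5\right) 4 + 2 = \left(-6\right) 4 + 2 = -24 + 2 = -22$)
$E = 88$ ($E = - 2 \left(5 - 3\right) \left(-22\right) = - 2 \cdot 2 \left(-22\right) = \left(-2\right) \left(-44\right) = 88$)
$16 \left(E 12 + M{\left(8 \right)}\right) = 16 \left(88 \cdot 12 + 12\right) = 16 \left(1056 + 12\right) = 16 \cdot 1068 = 17088$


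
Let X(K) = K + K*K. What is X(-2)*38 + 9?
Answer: 85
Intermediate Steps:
X(K) = K + K**2
X(-2)*38 + 9 = -2*(1 - 2)*38 + 9 = -2*(-1)*38 + 9 = 2*38 + 9 = 76 + 9 = 85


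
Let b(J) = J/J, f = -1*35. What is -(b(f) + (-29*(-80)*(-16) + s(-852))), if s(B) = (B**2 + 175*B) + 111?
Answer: -539796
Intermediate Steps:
s(B) = 111 + B**2 + 175*B
f = -35
b(J) = 1
-(b(f) + (-29*(-80)*(-16) + s(-852))) = -(1 + (-29*(-80)*(-16) + (111 + (-852)**2 + 175*(-852)))) = -(1 + (2320*(-16) + (111 + 725904 - 149100))) = -(1 + (-37120 + 576915)) = -(1 + 539795) = -1*539796 = -539796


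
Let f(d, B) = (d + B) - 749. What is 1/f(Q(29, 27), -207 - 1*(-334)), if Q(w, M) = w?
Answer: -1/593 ≈ -0.0016863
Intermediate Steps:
f(d, B) = -749 + B + d (f(d, B) = (B + d) - 749 = -749 + B + d)
1/f(Q(29, 27), -207 - 1*(-334)) = 1/(-749 + (-207 - 1*(-334)) + 29) = 1/(-749 + (-207 + 334) + 29) = 1/(-749 + 127 + 29) = 1/(-593) = -1/593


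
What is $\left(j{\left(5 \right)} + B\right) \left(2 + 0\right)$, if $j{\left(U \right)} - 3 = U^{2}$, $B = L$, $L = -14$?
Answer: $28$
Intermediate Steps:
$B = -14$
$j{\left(U \right)} = 3 + U^{2}$
$\left(j{\left(5 \right)} + B\right) \left(2 + 0\right) = \left(\left(3 + 5^{2}\right) - 14\right) \left(2 + 0\right) = \left(\left(3 + 25\right) - 14\right) 2 = \left(28 - 14\right) 2 = 14 \cdot 2 = 28$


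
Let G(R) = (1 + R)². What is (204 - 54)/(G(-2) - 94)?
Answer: -50/31 ≈ -1.6129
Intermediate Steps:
(204 - 54)/(G(-2) - 94) = (204 - 54)/((1 - 2)² - 94) = 150/((-1)² - 94) = 150/(1 - 94) = 150/(-93) = 150*(-1/93) = -50/31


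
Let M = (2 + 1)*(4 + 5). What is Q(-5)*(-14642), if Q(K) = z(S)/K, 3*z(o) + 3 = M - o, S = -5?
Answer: 424618/15 ≈ 28308.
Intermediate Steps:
M = 27 (M = 3*9 = 27)
z(o) = 8 - o/3 (z(o) = -1 + (27 - o)/3 = -1 + (9 - o/3) = 8 - o/3)
Q(K) = 29/(3*K) (Q(K) = (8 - ⅓*(-5))/K = (8 + 5/3)/K = 29/(3*K))
Q(-5)*(-14642) = ((29/3)/(-5))*(-14642) = ((29/3)*(-⅕))*(-14642) = -29/15*(-14642) = 424618/15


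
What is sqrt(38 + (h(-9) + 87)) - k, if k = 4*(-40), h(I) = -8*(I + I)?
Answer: 160 + sqrt(269) ≈ 176.40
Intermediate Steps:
h(I) = -16*I
k = -160
sqrt(38 + (h(-9) + 87)) - k = sqrt(38 + (-16*(-9) + 87)) - 1*(-160) = sqrt(38 + (144 + 87)) + 160 = sqrt(38 + 231) + 160 = sqrt(269) + 160 = 160 + sqrt(269)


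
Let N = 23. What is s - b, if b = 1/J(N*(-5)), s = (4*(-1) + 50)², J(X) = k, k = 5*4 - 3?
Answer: 35971/17 ≈ 2115.9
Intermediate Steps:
k = 17 (k = 20 - 3 = 17)
J(X) = 17
s = 2116 (s = (-4 + 50)² = 46² = 2116)
b = 1/17 ≈ 0.058824
s - b = 2116 - 1*1/17 = 2116 - 1/17 = 35971/17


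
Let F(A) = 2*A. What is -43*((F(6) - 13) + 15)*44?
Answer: -26488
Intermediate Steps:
-43*((F(6) - 13) + 15)*44 = -43*((2*6 - 13) + 15)*44 = -43*((12 - 13) + 15)*44 = -43*(-1 + 15)*44 = -43*14*44 = -602*44 = -26488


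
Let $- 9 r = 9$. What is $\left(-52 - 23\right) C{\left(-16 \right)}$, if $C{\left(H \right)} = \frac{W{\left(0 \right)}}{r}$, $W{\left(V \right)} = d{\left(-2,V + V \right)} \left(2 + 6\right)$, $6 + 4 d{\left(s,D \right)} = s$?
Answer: $-1200$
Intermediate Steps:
$d{\left(s,D \right)} = - \frac{3}{2} + \frac{s}{4}$
$r = -1$ ($r = \left(- \frac{1}{9}\right) 9 = -1$)
$W{\left(V \right)} = -16$ ($W{\left(V \right)} = \left(- \frac{3}{2} + \frac{1}{4} \left(-2\right)\right) \left(2 + 6\right) = \left(- \frac{3}{2} - \frac{1}{2}\right) 8 = \left(-2\right) 8 = -16$)
$C{\left(H \right)} = 16$ ($C{\left(H \right)} = - \frac{16}{-1} = \left(-16\right) \left(-1\right) = 16$)
$\left(-52 - 23\right) C{\left(-16 \right)} = \left(-52 - 23\right) 16 = \left(-75\right) 16 = -1200$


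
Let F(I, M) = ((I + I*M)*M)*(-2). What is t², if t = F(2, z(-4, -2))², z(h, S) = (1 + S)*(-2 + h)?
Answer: 796594176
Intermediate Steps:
F(I, M) = -2*M*(I + I*M) (F(I, M) = (M*(I + I*M))*(-2) = -2*M*(I + I*M))
t = 28224 (t = (-2*2*(-2 - 4 - 2*(-2) - 2*(-4))*(1 + (-2 - 4 - 2*(-2) - 2*(-4))))² = (-2*2*(-2 - 4 + 4 + 8)*(1 + (-2 - 4 + 4 + 8)))² = (-2*2*6*(1 + 6))² = (-2*2*6*7)² = (-168)² = 28224)
t² = 28224² = 796594176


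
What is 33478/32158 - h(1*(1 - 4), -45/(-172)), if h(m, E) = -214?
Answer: 3457645/16079 ≈ 215.04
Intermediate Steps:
33478/32158 - h(1*(1 - 4), -45/(-172)) = 33478/32158 - 1*(-214) = 33478*(1/32158) + 214 = 16739/16079 + 214 = 3457645/16079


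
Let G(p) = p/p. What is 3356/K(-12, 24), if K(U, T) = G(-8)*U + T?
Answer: 839/3 ≈ 279.67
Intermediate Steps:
G(p) = 1
K(U, T) = T + U (K(U, T) = 1*U + T = U + T = T + U)
3356/K(-12, 24) = 3356/(24 - 12) = 3356/12 = 3356*(1/12) = 839/3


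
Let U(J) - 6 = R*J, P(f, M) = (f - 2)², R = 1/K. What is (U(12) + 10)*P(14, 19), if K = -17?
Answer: 37440/17 ≈ 2202.4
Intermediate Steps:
R = -1/17 (R = 1/(-17) = -1/17 ≈ -0.058824)
P(f, M) = (-2 + f)²
U(J) = 6 - J/17
(U(12) + 10)*P(14, 19) = ((6 - 1/17*12) + 10)*(-2 + 14)² = ((6 - 12/17) + 10)*12² = (90/17 + 10)*144 = (260/17)*144 = 37440/17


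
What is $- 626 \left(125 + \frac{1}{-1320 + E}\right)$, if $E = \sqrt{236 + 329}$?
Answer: $- \frac{27259552486}{348367} + \frac{626 \sqrt{565}}{1741835} \approx -78250.0$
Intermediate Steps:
$E = \sqrt{565} \approx 23.77$
$- 626 \left(125 + \frac{1}{-1320 + E}\right) = - 626 \left(125 + \frac{1}{-1320 + \sqrt{565}}\right) = -78250 - \frac{626}{-1320 + \sqrt{565}}$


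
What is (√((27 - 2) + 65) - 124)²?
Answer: 15466 - 744*√10 ≈ 13113.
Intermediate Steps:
(√((27 - 2) + 65) - 124)² = (√(25 + 65) - 124)² = (√90 - 124)² = (3*√10 - 124)² = (-124 + 3*√10)²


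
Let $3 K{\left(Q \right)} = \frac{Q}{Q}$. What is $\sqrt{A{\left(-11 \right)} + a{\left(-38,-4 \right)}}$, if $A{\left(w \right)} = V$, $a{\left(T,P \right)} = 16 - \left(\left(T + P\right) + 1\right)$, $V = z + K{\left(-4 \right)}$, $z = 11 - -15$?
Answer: $\frac{5 \sqrt{30}}{3} \approx 9.1287$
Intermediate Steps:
$K{\left(Q \right)} = \frac{1}{3}$ ($K{\left(Q \right)} = \frac{Q \frac{1}{Q}}{3} = \frac{1}{3} \cdot 1 = \frac{1}{3}$)
$z = 26$ ($z = 11 + 15 = 26$)
$V = \frac{79}{3}$ ($V = 26 + \frac{1}{3} = \frac{79}{3} \approx 26.333$)
$a{\left(T,P \right)} = 15 - P - T$ ($a{\left(T,P \right)} = 16 - \left(\left(P + T\right) + 1\right) = 16 - \left(1 + P + T\right) = 15 - P - T$)
$A{\left(w \right)} = \frac{79}{3}$
$\sqrt{A{\left(-11 \right)} + a{\left(-38,-4 \right)}} = \sqrt{\frac{79}{3} - -57} = \sqrt{\frac{79}{3} + \left(15 + 4 + 38\right)} = \sqrt{\frac{79}{3} + 57} = \sqrt{\frac{250}{3}} = \frac{5 \sqrt{30}}{3}$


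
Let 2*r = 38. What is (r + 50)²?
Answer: 4761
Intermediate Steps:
r = 19 (r = (½)*38 = 19)
(r + 50)² = (19 + 50)² = 69² = 4761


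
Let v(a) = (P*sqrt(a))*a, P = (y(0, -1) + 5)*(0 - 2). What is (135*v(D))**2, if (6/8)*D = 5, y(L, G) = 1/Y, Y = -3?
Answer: 470400000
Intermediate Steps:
y(L, G) = -1/3 (y(L, G) = 1/(-3) = -1/3)
D = 20/3 (D = (4/3)*5 = 20/3 ≈ 6.6667)
P = -28/3 (P = (-1/3 + 5)*(0 - 2) = (14/3)*(-2) = -28/3 ≈ -9.3333)
v(a) = -28*a**(3/2)/3 (v(a) = (-28*sqrt(a)/3)*a = -28*a**(3/2)/3)
(135*v(D))**2 = (135*(-1120*sqrt(15)/27))**2 = (-5600*sqrt(15))**2 = 470400000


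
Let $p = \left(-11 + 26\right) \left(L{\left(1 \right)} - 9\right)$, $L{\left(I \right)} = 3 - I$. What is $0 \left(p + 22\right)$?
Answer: $0$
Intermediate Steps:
$p = -105$ ($p = \left(-11 + 26\right) \left(\left(3 - 1\right) - 9\right) = 15 \left(\left(3 - 1\right) - 9\right) = 15 \left(2 - 9\right) = 15 \left(-7\right) = -105$)
$0 \left(p + 22\right) = 0 \left(-105 + 22\right) = 0 \left(-83\right) = 0$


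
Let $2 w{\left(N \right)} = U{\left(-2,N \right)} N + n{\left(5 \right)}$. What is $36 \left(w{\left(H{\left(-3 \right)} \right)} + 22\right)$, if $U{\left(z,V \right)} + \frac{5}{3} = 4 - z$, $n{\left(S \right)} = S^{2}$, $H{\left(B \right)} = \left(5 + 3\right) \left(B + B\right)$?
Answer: $-2502$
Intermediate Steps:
$H{\left(B \right)} = 16 B$ ($H{\left(B \right)} = 8 \cdot 2 B = 16 B$)
$U{\left(z,V \right)} = \frac{7}{3} - z$ ($U{\left(z,V \right)} = - \frac{5}{3} - \left(-4 + z\right) = \frac{7}{3} - z$)
$w{\left(N \right)} = \frac{25}{2} + \frac{13 N}{6}$ ($w{\left(N \right)} = \frac{\left(\frac{7}{3} - -2\right) N + 5^{2}}{2} = \frac{\left(\frac{7}{3} + 2\right) N + 25}{2} = \frac{\frac{13 N}{3} + 25}{2} = \frac{25 + \frac{13 N}{3}}{2} = \frac{25}{2} + \frac{13 N}{6}$)
$36 \left(w{\left(H{\left(-3 \right)} \right)} + 22\right) = 36 \left(\left(\frac{25}{2} + \frac{13 \cdot 16 \left(-3\right)}{6}\right) + 22\right) = 36 \left(\left(\frac{25}{2} + \frac{13}{6} \left(-48\right)\right) + 22\right) = 36 \left(\left(\frac{25}{2} - 104\right) + 22\right) = 36 \left(- \frac{183}{2} + 22\right) = 36 \left(- \frac{139}{2}\right) = -2502$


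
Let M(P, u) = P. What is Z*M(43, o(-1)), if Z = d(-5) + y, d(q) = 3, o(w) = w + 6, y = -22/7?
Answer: -43/7 ≈ -6.1429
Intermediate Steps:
y = -22/7 (y = -22*⅐ = -22/7 ≈ -3.1429)
o(w) = 6 + w
Z = -⅐ (Z = 3 - 22/7 = -⅐ ≈ -0.14286)
Z*M(43, o(-1)) = -⅐*43 = -43/7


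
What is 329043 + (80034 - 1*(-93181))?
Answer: 502258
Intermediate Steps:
329043 + (80034 - 1*(-93181)) = 329043 + (80034 + 93181) = 329043 + 173215 = 502258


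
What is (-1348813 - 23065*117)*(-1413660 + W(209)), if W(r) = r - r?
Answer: 5721672929880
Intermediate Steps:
W(r) = 0
(-1348813 - 23065*117)*(-1413660 + W(209)) = (-1348813 - 23065*117)*(-1413660 + 0) = (-1348813 - 2698605)*(-1413660) = -4047418*(-1413660) = 5721672929880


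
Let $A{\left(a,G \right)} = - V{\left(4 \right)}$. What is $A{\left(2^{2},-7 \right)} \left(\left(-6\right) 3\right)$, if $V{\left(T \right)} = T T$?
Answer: $288$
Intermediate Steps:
$V{\left(T \right)} = T^{2}$
$A{\left(a,G \right)} = -16$ ($A{\left(a,G \right)} = - 4^{2} = \left(-1\right) 16 = -16$)
$A{\left(2^{2},-7 \right)} \left(\left(-6\right) 3\right) = - 16 \left(\left(-6\right) 3\right) = \left(-16\right) \left(-18\right) = 288$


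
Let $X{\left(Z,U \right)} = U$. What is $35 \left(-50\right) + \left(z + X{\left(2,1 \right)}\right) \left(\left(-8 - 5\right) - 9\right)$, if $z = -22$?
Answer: $-1288$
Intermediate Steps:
$35 \left(-50\right) + \left(z + X{\left(2,1 \right)}\right) \left(\left(-8 - 5\right) - 9\right) = 35 \left(-50\right) + \left(-22 + 1\right) \left(\left(-8 - 5\right) - 9\right) = -1750 - 21 \left(\left(-8 - 5\right) - 9\right) = -1750 - 21 \left(-13 - 9\right) = -1750 - -462 = -1750 + 462 = -1288$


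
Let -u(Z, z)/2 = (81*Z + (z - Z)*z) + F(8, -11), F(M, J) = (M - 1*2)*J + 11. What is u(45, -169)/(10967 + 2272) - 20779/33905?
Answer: -990315847/149622765 ≈ -6.6188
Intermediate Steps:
F(M, J) = 11 + J*(-2 + M) (F(M, J) = (M - 2)*J + 11 = (-2 + M)*J + 11 = J*(-2 + M) + 11 = 11 + J*(-2 + M))
u(Z, z) = 110 - 162*Z - 2*z*(z - Z) (u(Z, z) = -2*((81*Z + (z - Z)*z) + (11 - 2*(-11) - 11*8)) = -2*((81*Z + z*(z - Z)) + (11 + 22 - 88)) = -2*((81*Z + z*(z - Z)) - 55) = -2*(-55 + 81*Z + z*(z - Z)) = 110 - 162*Z - 2*z*(z - Z))
u(45, -169)/(10967 + 2272) - 20779/33905 = (110 - 162*45 - 2*(-169)² + 2*45*(-169))/(10967 + 2272) - 20779/33905 = (110 - 7290 - 2*28561 - 15210)/13239 - 20779*1/33905 = (110 - 7290 - 57122 - 15210)*(1/13239) - 20779/33905 = -79512*1/13239 - 20779/33905 = -26504/4413 - 20779/33905 = -990315847/149622765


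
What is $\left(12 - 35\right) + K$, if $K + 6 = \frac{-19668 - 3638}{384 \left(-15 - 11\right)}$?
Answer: $- \frac{133115}{4992} \approx -26.666$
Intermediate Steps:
$K = - \frac{18299}{4992}$ ($K = -6 + \frac{-19668 - 3638}{384 \left(-15 - 11\right)} = -6 - \frac{23306}{384 \left(-26\right)} = -6 - \frac{23306}{-9984} = -6 - - \frac{11653}{4992} = -6 + \frac{11653}{4992} = - \frac{18299}{4992} \approx -3.6657$)
$\left(12 - 35\right) + K = \left(12 - 35\right) - \frac{18299}{4992} = -23 - \frac{18299}{4992} = - \frac{133115}{4992}$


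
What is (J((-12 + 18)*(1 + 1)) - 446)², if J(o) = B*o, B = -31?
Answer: 669124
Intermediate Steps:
J(o) = -31*o
(J((-12 + 18)*(1 + 1)) - 446)² = (-31*(-12 + 18)*(1 + 1) - 446)² = (-186*2 - 446)² = (-31*12 - 446)² = (-372 - 446)² = (-818)² = 669124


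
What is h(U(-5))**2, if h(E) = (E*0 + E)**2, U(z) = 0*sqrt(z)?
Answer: 0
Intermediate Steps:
U(z) = 0
h(E) = E**2 (h(E) = (0 + E)**2 = E**2)
h(U(-5))**2 = (0**2)**2 = 0**2 = 0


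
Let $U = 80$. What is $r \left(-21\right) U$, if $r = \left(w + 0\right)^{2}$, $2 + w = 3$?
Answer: $-1680$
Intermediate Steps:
$w = 1$ ($w = -2 + 3 = 1$)
$r = 1$ ($r = \left(1 + 0\right)^{2} = 1^{2} = 1$)
$r \left(-21\right) U = 1 \left(-21\right) 80 = \left(-21\right) 80 = -1680$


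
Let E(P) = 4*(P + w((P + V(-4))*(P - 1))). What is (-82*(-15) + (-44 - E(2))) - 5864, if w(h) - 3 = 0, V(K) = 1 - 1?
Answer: -4698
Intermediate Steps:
V(K) = 0
w(h) = 3 (w(h) = 3 + 0 = 3)
E(P) = 12 + 4*P (E(P) = 4*(P + 3) = 4*(3 + P) = 12 + 4*P)
(-82*(-15) + (-44 - E(2))) - 5864 = (-82*(-15) + (-44 - (12 + 4*2))) - 5864 = (1230 + (-44 - (12 + 8))) - 5864 = (1230 + (-44 - 1*20)) - 5864 = (1230 + (-44 - 20)) - 5864 = (1230 - 64) - 5864 = 1166 - 5864 = -4698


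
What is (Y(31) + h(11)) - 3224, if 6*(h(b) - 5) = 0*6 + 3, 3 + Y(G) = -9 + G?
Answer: -6399/2 ≈ -3199.5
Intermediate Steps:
Y(G) = -12 + G (Y(G) = -3 + (-9 + G) = -12 + G)
h(b) = 11/2 (h(b) = 5 + (0*6 + 3)/6 = 5 + (0 + 3)/6 = 5 + (⅙)*3 = 5 + ½ = 11/2)
(Y(31) + h(11)) - 3224 = ((-12 + 31) + 11/2) - 3224 = (19 + 11/2) - 3224 = 49/2 - 3224 = -6399/2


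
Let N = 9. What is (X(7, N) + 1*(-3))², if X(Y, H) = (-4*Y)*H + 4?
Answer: 63001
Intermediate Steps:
X(Y, H) = 4 - 4*H*Y (X(Y, H) = -4*H*Y + 4 = 4 - 4*H*Y)
(X(7, N) + 1*(-3))² = ((4 - 4*9*7) + 1*(-3))² = ((4 - 252) - 3)² = (-248 - 3)² = (-251)² = 63001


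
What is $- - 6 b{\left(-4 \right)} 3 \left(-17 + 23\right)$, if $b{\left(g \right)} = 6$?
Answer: $648$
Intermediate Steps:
$- - 6 b{\left(-4 \right)} 3 \left(-17 + 23\right) = - \left(-6\right) 6 \cdot 3 \left(-17 + 23\right) = - \left(-36\right) 3 \cdot 6 = - \left(-36\right) 18 = \left(-1\right) \left(-648\right) = 648$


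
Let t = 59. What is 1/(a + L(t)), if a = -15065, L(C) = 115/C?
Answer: -59/888720 ≈ -6.6388e-5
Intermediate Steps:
1/(a + L(t)) = 1/(-15065 + 115/59) = 1/(-888720/59) = -59/888720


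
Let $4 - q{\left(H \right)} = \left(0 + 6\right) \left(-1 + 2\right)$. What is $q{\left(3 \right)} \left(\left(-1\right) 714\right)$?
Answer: $1428$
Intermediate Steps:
$q{\left(H \right)} = -2$ ($q{\left(H \right)} = 4 - \left(0 + 6\right) \left(-1 + 2\right) = 4 - 6 \cdot 1 = 4 - 6 = -2$)
$q{\left(3 \right)} \left(\left(-1\right) 714\right) = - 2 \left(\left(-1\right) 714\right) = \left(-2\right) \left(-714\right) = 1428$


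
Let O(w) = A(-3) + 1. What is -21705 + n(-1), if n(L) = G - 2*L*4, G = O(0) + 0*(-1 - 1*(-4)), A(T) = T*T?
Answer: -21687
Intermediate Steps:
A(T) = T²
O(w) = 10 (O(w) = (-3)² + 1 = 9 + 1 = 10)
G = 10 (G = 10 + 0*(-1 - 1*(-4)) = 10 + 0*(-1 + 4) = 10 + 0*3 = 10 + 0 = 10)
n(L) = 10 - 8*L (n(L) = 10 - 2*L*4 = 10 - 8*L)
-21705 + n(-1) = -21705 + (10 - 8*(-1)) = -21705 + (10 + 8) = -21705 + 18 = -21687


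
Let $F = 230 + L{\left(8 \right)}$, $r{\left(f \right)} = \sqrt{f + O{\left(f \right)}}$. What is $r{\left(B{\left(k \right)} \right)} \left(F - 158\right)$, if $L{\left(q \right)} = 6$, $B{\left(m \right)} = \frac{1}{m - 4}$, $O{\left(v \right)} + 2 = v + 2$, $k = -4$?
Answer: $39 i \approx 39.0 i$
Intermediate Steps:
$O{\left(v \right)} = v$ ($O{\left(v \right)} = -2 + \left(v + 2\right) = -2 + \left(2 + v\right) = v$)
$B{\left(m \right)} = \frac{1}{-4 + m}$
$r{\left(f \right)} = \sqrt{2} \sqrt{f}$ ($r{\left(f \right)} = \sqrt{f + f} = \sqrt{2 f} = \sqrt{2} \sqrt{f}$)
$F = 236$ ($F = 230 + 6 = 236$)
$r{\left(B{\left(k \right)} \right)} \left(F - 158\right) = \sqrt{2} \sqrt{\frac{1}{-4 - 4}} \left(236 - 158\right) = \sqrt{2} \sqrt{\frac{1}{-8}} \cdot 78 = \sqrt{2} \sqrt{- \frac{1}{8}} \cdot 78 = \sqrt{2} \frac{i \sqrt{2}}{4} \cdot 78 = \frac{i}{2} \cdot 78 = 39 i$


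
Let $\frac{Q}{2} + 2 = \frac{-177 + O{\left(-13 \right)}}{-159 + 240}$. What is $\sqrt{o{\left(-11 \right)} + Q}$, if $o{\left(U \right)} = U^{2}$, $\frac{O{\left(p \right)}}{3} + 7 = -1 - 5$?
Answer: $\frac{\sqrt{1005}}{3} \approx 10.567$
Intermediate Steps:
$O{\left(p \right)} = -39$ ($O{\left(p \right)} = -21 + 3 \left(-1 - 5\right) = -21 + 3 \left(-6\right) = -21 - 18 = -39$)
$Q = - \frac{28}{3}$ ($Q = -4 + 2 \frac{-177 - 39}{-159 + 240} = -4 + 2 \left(- \frac{216}{81}\right) = -4 + 2 \left(\left(-216\right) \frac{1}{81}\right) = -4 + 2 \left(- \frac{8}{3}\right) = -4 - \frac{16}{3} = - \frac{28}{3} \approx -9.3333$)
$\sqrt{o{\left(-11 \right)} + Q} = \sqrt{\left(-11\right)^{2} - \frac{28}{3}} = \sqrt{121 - \frac{28}{3}} = \sqrt{\frac{335}{3}} = \frac{\sqrt{1005}}{3}$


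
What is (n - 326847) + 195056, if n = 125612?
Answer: -6179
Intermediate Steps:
(n - 326847) + 195056 = (125612 - 326847) + 195056 = -201235 + 195056 = -6179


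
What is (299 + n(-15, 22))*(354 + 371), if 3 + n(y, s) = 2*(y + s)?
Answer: 224750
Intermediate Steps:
n(y, s) = -3 + 2*s + 2*y (n(y, s) = -3 + 2*(y + s) = -3 + 2*(s + y) = -3 + (2*s + 2*y) = -3 + 2*s + 2*y)
(299 + n(-15, 22))*(354 + 371) = (299 + (-3 + 2*22 + 2*(-15)))*(354 + 371) = (299 + (-3 + 44 - 30))*725 = (299 + 11)*725 = 310*725 = 224750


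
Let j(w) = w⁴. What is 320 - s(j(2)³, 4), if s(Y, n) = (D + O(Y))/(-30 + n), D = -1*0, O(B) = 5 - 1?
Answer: 4162/13 ≈ 320.15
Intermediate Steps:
O(B) = 4
D = 0
s(Y, n) = 4/(-30 + n) (s(Y, n) = (0 + 4)/(-30 + n) = 4/(-30 + n))
320 - s(j(2)³, 4) = 320 - 4/(-30 + 4) = 320 - 4/(-26) = 320 - 4*(-1)/26 = 320 - 1*(-2/13) = 320 + 2/13 = 4162/13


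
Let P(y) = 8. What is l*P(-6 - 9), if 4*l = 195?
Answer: 390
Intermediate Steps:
l = 195/4 (l = (¼)*195 = 195/4 ≈ 48.750)
l*P(-6 - 9) = (195/4)*8 = 390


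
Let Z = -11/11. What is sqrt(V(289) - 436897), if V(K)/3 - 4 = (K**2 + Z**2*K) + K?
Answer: 2*I*sqrt(46147) ≈ 429.64*I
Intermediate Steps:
Z = -1 (Z = -11*1/11 = -1)
V(K) = 12 + 3*K**2 + 6*K (V(K) = 12 + 3*((K**2 + (-1)**2*K) + K) = 12 + 3*((K**2 + 1*K) + K) = 12 + 3*((K**2 + K) + K) = 12 + 3*((K + K**2) + K) = 12 + 3*(K**2 + 2*K) = 12 + (3*K**2 + 6*K) = 12 + 3*K**2 + 6*K)
sqrt(V(289) - 436897) = sqrt((12 + 3*289**2 + 6*289) - 436897) = sqrt((12 + 3*83521 + 1734) - 436897) = sqrt((12 + 250563 + 1734) - 436897) = sqrt(252309 - 436897) = sqrt(-184588) = 2*I*sqrt(46147)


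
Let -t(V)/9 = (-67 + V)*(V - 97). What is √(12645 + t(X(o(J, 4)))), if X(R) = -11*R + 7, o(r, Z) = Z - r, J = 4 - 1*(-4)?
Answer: 3*√669 ≈ 77.595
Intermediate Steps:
J = 8 (J = 4 + 4 = 8)
X(R) = 7 - 11*R
t(V) = -9*(-97 + V)*(-67 + V) (t(V) = -9*(-67 + V)*(V - 97) = -9*(-67 + V)*(-97 + V) = -9*(-97 + V)*(-67 + V))
√(12645 + t(X(o(J, 4)))) = √(12645 + (-58491 - 9*(7 - 11*(4 - 1*8))² + 1476*(7 - 11*(4 - 1*8)))) = √(12645 + (-58491 - 9*(7 - 11*(4 - 8))² + 1476*(7 - 11*(4 - 8)))) = √(12645 + (-58491 - 9*(7 - 11*(-4))² + 1476*(7 - 11*(-4)))) = √(12645 + (-58491 - 9*(7 + 44)² + 1476*(7 + 44))) = √(12645 + (-58491 - 9*51² + 1476*51)) = √(12645 + (-58491 - 9*2601 + 75276)) = √(12645 + (-58491 - 23409 + 75276)) = √(12645 - 6624) = √6021 = 3*√669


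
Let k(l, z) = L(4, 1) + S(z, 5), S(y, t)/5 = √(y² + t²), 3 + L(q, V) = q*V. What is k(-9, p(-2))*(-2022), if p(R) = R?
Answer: -2022 - 10110*√29 ≈ -56466.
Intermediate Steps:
L(q, V) = -3 + V*q (L(q, V) = -3 + q*V = -3 + V*q)
S(y, t) = 5*√(t² + y²) (S(y, t) = 5*√(y² + t²) = 5*√(t² + y²))
k(l, z) = 1 + 5*√(25 + z²) (k(l, z) = (-3 + 1*4) + 5*√(5² + z²) = (-3 + 4) + 5*√(25 + z²) = 1 + 5*√(25 + z²))
k(-9, p(-2))*(-2022) = (1 + 5*√(25 + (-2)²))*(-2022) = (1 + 5*√(25 + 4))*(-2022) = (1 + 5*√29)*(-2022) = -2022 - 10110*√29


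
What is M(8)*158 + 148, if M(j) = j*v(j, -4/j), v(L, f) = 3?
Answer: 3940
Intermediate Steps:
M(j) = 3*j (M(j) = j*3 = 3*j)
M(8)*158 + 148 = (3*8)*158 + 148 = 24*158 + 148 = 3792 + 148 = 3940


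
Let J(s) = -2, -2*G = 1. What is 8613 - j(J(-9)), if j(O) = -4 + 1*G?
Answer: 17235/2 ≈ 8617.5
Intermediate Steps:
G = -½ (G = -½*1 = -½ ≈ -0.50000)
j(O) = -9/2 (j(O) = -4 + 1*(-½) = -4 - ½ = -9/2)
8613 - j(J(-9)) = 8613 - 1*(-9/2) = 8613 + 9/2 = 17235/2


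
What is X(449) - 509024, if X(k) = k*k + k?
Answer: -306974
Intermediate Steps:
X(k) = k + k² (X(k) = k² + k = k + k²)
X(449) - 509024 = 449*(1 + 449) - 509024 = 449*450 - 509024 = 202050 - 509024 = -306974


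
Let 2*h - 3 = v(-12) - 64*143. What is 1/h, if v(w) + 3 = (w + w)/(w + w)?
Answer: -2/9151 ≈ -0.00021856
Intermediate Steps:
v(w) = -2 (v(w) = -3 + (w + w)/(w + w) = -3 + (2*w)/((2*w)) = -3 + (2*w)*(1/(2*w)) = -3 + 1 = -2)
h = -9151/2 (h = 3/2 + (-2 - 64*143)/2 = 3/2 + (-2 - 9152)/2 = 3/2 + (1/2)*(-9154) = 3/2 - 4577 = -9151/2 ≈ -4575.5)
1/h = 1/(-9151/2) = -2/9151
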